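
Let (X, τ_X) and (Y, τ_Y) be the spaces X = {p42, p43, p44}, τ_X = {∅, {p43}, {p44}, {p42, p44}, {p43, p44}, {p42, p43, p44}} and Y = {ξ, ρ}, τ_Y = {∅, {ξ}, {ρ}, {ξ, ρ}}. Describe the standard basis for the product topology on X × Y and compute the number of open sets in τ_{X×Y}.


Basis B = {∅ × ∅, {p43} × {ξ}, {p43} × {ρ}, {p44} × {ξ}, {p44} × {ρ}, {p42, p44} × {ξ}, {p42, p44} × {ρ}, {p43} × {ξ, ρ}, {p43, p44} × {ξ}, {p43, p44} × {ρ}, {p44} × {ξ, ρ}, {p42, p43, p44} × {ξ}, {p42, p43, p44} × {ρ}, {p42, p44} × {ξ, ρ}, {p43, p44} × {ξ, ρ}, {p42, p43, p44} × {ξ, ρ}}; |τ_{X×Y}| = 36.

Enumerate products U × V with U ∈ τ_X, V ∈ τ_Y (deduplicated):
  ∅ × ∅ = {} (∅)
  {p43} × {ξ} = {(p43,ξ)}
  {p43} × {ρ} = {(p43,ρ)}
  {p44} × {ξ} = {(p44,ξ)}
  {p44} × {ρ} = {(p44,ρ)}
  {p42, p44} × {ξ} = {(p42,ξ), (p44,ξ)}
  {p42, p44} × {ρ} = {(p42,ρ), (p44,ρ)}
  {p43} × {ξ, ρ} = {(p43,ξ), (p43,ρ)}
  {p43, p44} × {ξ} = {(p43,ξ), (p44,ξ)}
  {p43, p44} × {ρ} = {(p43,ρ), (p44,ρ)}
  {p44} × {ξ, ρ} = {(p44,ξ), (p44,ρ)}
  {p42, p43, p44} × {ξ} = {(p42,ξ), (p43,ξ), (p44,ξ)}
  {p42, p43, p44} × {ρ} = {(p42,ρ), (p43,ρ), (p44,ρ)}
  {p42, p44} × {ξ, ρ} = {(p42,ξ), (p42,ρ), (p44,ξ), (p44,ρ)}
  {p43, p44} × {ξ, ρ} = {(p43,ξ), (p43,ρ), (p44,ξ), (p44,ρ)}
  {p42, p43, p44} × {ξ, ρ} = {(p42,ξ), (p42,ρ), (p43,ξ), (p43,ρ), (p44,ξ), (p44,ρ)}
These 16 distinct sets form the basis B.
Close under arbitrary unions to get τ_{X×Y}; counting gives |τ_{X×Y}| = 36.


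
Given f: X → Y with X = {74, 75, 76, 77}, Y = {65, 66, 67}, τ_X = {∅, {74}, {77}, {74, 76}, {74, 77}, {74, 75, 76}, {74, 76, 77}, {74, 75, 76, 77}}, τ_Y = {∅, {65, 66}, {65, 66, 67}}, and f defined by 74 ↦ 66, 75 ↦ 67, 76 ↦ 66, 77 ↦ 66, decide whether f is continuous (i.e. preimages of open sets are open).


f IS continuous.

Compute f^{-1}(U) for each U ∈ τ_Y:
  U = ∅: f^{-1}(U) = ∅ ∈ τ_X ✓.
  U = {65, 66}: f^{-1}(U) = {74, 76, 77} ∈ τ_X ✓.
  U = {65, 66, 67}: f^{-1}(U) = {74, 75, 76, 77} ∈ τ_X ✓.
Every preimage lies in τ_X, so f IS continuous.


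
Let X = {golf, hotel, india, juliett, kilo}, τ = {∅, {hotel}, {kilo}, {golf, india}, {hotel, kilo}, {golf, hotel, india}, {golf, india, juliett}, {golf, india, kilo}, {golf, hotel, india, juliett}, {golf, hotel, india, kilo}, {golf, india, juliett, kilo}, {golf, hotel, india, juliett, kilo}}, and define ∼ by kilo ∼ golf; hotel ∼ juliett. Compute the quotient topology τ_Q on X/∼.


X/∼ = {[golf=kilo], [hotel=juliett], [india]}; |τ_Q| = 3.

Equivalence classes: [golf=kilo], [hotel=juliett], [india].
Quotient map π: X → X/∼ sends golf ↦ [golf=kilo], hotel ↦ [hotel=juliett], india ↦ [india], juliett ↦ [hotel=juliett], kilo ↦ [golf=kilo].
For each subset V ⊆ X/∼, compute π^{-1}(V) ⊆ X and check whether π^{-1}(V) ∈ τ. V is open in τ_Q iff π^{-1}(V) ∈ τ.
  V = {}: π^{-1}(V) = ∅ ∈ τ ✓.
  V = {[golf=kilo]}: π^{-1}(V) = {golf, kilo} ∉ τ ✗.
  V = {[hotel=juliett]}: π^{-1}(V) = {hotel, juliett} ∉ τ ✗.
  V = {[golf=kilo], [hotel=juliett]}: π^{-1}(V) = {golf, hotel, juliett, kilo} ∉ τ ✗.
  V = {[india]}: π^{-1}(V) = {india} ∉ τ ✗.
  V = {[golf=kilo], [india]}: π^{-1}(V) = {golf, india, kilo} ∈ τ ✓.
  V = {[hotel=juliett], [india]}: π^{-1}(V) = {hotel, india, juliett} ∉ τ ✗.
  V = {[golf=kilo], [hotel=juliett], [india]}: π^{-1}(V) = {golf, hotel, india, juliett, kilo} ∈ τ ✓.
Open sets in the quotient: τ_Q = {{}, {[golf=kilo], [india]}, {[golf=kilo], [hotel=juliett], [india]}} (3 elements).


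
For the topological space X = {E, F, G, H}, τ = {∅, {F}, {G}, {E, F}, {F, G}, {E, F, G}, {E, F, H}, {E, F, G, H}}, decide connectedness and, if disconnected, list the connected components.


(X, τ) is disconnected; components = [{G}, {E, F, H}].

Find clopen sets (U ∈ τ with X ∖ U ∈ τ):
  U = ∅, X ∖ U = {E, F, G, H} — both open, so U is clopen.
  U = {G}, X ∖ U = {E, F, H} — both open, so U is clopen.
  U = {E, F, H}, X ∖ U = {G} — both open, so U is clopen.
  U = {E, F, G, H}, X ∖ U = ∅ — both open, so U is clopen.
Nontrivial clopen(s) exist: e.g. {E, F, H}. So (X, τ) is disconnected.
Compute connected components by grouping points that agree on all clopens:
  component: {G}
  component: {E, F, H}


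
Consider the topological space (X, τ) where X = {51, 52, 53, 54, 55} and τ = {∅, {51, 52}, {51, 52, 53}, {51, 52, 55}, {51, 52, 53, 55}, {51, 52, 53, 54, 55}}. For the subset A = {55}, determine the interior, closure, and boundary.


int(A) = ∅, cl(A) = {54, 55}, ∂A = {54, 55}.

Closed sets in (X, τ) are complements of opens:
  closed(X, τ) = {∅, {54}, {53, 54}, {54, 55}, {53, 54, 55}, {51, 52, 53, 54, 55}}.
int(A) = ⋃ {U ∈ τ : U ⊆ A}. Opens contained in A: ∅.
Taking the union of these: int(A) = ∅.
cl(A) = ⋂ {C closed : A ⊆ C}. Closed sets containing A: {54, 55}, {53, 54, 55}, {51, 52, 53, 54, 55}.
Intersecting these: cl(A) = {54, 55}.
∂A = cl(A) ∖ int(A) = {54, 55} ∖ ∅ = {54, 55}.


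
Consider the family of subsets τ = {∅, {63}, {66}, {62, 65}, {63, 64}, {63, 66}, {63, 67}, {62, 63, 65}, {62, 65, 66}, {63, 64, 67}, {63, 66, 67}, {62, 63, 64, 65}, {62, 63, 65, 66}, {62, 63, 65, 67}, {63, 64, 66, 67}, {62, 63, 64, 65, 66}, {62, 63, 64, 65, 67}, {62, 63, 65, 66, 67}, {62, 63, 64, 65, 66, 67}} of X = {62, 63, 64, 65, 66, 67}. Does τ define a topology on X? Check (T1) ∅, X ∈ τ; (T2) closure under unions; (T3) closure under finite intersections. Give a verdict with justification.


τ is NOT a topology on X.

Axiom (T1): ∅ ∈ τ? Yes; X ∈ τ? Yes.
Axiom (T2/T3): check pairwise unions and intersections of members of τ.
Counterexample for (T2): {66} ∪ {63, 64} = {63, 64, 66} ∉ τ. Therefore τ is NOT a topology.


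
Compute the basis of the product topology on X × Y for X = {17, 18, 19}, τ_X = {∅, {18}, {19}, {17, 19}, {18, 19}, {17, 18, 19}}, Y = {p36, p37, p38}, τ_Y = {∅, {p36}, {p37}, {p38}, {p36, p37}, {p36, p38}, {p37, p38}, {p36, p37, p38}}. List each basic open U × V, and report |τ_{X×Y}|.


Basis B = {∅ × ∅, {18} × {p36}, {18} × {p37}, {18} × {p38}, {19} × {p36}, {19} × {p37}, {19} × {p38}, {17, 19} × {p36}, {17, 19} × {p37}, {17, 19} × {p38}, {18} × {p36, p37}, {18} × {p36, p38}, {18, 19} × {p36}, {18} × {p37, p38}, {18, 19} × {p37}, {18, 19} × {p38}, {19} × {p36, p37}, {19} × {p36, p38}, {19} × {p37, p38}, {17, 18, 19} × {p36}, {17, 18, 19} × {p37}, {17, 18, 19} × {p38}, {18} × {p36, p37, p38}, {19} × {p36, p37, p38}, {17, 19} × {p36, p37}, {17, 19} × {p36, p38}, {17, 19} × {p37, p38}, {18, 19} × {p36, p37}, {18, 19} × {p36, p38}, {18, 19} × {p37, p38}, {17, 19} × {p36, p37, p38}, {17, 18, 19} × {p36, p37}, {17, 18, 19} × {p36, p38}, {17, 18, 19} × {p37, p38}, {18, 19} × {p36, p37, p38}, {17, 18, 19} × {p36, p37, p38}}; |τ_{X×Y}| = 216.

Enumerate products U × V with U ∈ τ_X, V ∈ τ_Y (deduplicated):
  ∅ × ∅ = {} (∅)
  {18} × {p36} = {(18,p36)}
  {18} × {p37} = {(18,p37)}
  {18} × {p38} = {(18,p38)}
  {19} × {p36} = {(19,p36)}
  {19} × {p37} = {(19,p37)}
  {19} × {p38} = {(19,p38)}
  {17, 19} × {p36} = {(17,p36), (19,p36)}
  {17, 19} × {p37} = {(17,p37), (19,p37)}
  {17, 19} × {p38} = {(17,p38), (19,p38)}
  {18} × {p36, p37} = {(18,p36), (18,p37)}
  {18} × {p36, p38} = {(18,p36), (18,p38)}
  {18, 19} × {p36} = {(18,p36), (19,p36)}
  {18} × {p37, p38} = {(18,p37), (18,p38)}
  {18, 19} × {p37} = {(18,p37), (19,p37)}
  {18, 19} × {p38} = {(18,p38), (19,p38)}
  {19} × {p36, p37} = {(19,p36), (19,p37)}
  {19} × {p36, p38} = {(19,p36), (19,p38)}
  {19} × {p37, p38} = {(19,p37), (19,p38)}
  {17, 18, 19} × {p36} = {(17,p36), (18,p36), (19,p36)}
  {17, 18, 19} × {p37} = {(17,p37), (18,p37), (19,p37)}
  {17, 18, 19} × {p38} = {(17,p38), (18,p38), (19,p38)}
  {18} × {p36, p37, p38} = {(18,p36), (18,p37), (18,p38)}
  {19} × {p36, p37, p38} = {(19,p36), (19,p37), (19,p38)}
  {17, 19} × {p36, p37} = {(17,p36), (17,p37), (19,p36), (19,p37)}
  {17, 19} × {p36, p38} = {(17,p36), (17,p38), (19,p36), (19,p38)}
  {17, 19} × {p37, p38} = {(17,p37), (17,p38), (19,p37), (19,p38)}
  {18, 19} × {p36, p37} = {(18,p36), (18,p37), (19,p36), (19,p37)}
  {18, 19} × {p36, p38} = {(18,p36), (18,p38), (19,p36), (19,p38)}
  {18, 19} × {p37, p38} = {(18,p37), (18,p38), (19,p37), (19,p38)}
  {17, 19} × {p36, p37, p38} = {(17,p36), (17,p37), (17,p38), (19,p36), (19,p37), (19,p38)}
  {17, 18, 19} × {p36, p37} = {(17,p36), (17,p37), (18,p36), (18,p37), (19,p36), (19,p37)}
  {17, 18, 19} × {p36, p38} = {(17,p36), (17,p38), (18,p36), (18,p38), (19,p36), (19,p38)}
  {17, 18, 19} × {p37, p38} = {(17,p37), (17,p38), (18,p37), (18,p38), (19,p37), (19,p38)}
  {18, 19} × {p36, p37, p38} = {(18,p36), (18,p37), (18,p38), (19,p36), (19,p37), (19,p38)}
  {17, 18, 19} × {p36, p37, p38} = {(17,p36), (17,p37), (17,p38), (18,p36), (18,p37), (18,p38), (19,p36), (19,p37), (19,p38)}
These 36 distinct sets form the basis B.
Close under arbitrary unions to get τ_{X×Y}; counting gives |τ_{X×Y}| = 216.


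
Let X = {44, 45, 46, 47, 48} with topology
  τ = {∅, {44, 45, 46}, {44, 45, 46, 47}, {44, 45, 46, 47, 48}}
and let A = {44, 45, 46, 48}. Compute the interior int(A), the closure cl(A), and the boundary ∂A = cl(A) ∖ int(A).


int(A) = {44, 45, 46}, cl(A) = {44, 45, 46, 47, 48}, ∂A = {47, 48}.

Closed sets in (X, τ) are complements of opens:
  closed(X, τ) = {∅, {48}, {47, 48}, {44, 45, 46, 47, 48}}.
int(A) = ⋃ {U ∈ τ : U ⊆ A}. Opens contained in A: ∅, {44, 45, 46}.
Taking the union of these: int(A) = {44, 45, 46}.
cl(A) = ⋂ {C closed : A ⊆ C}. Closed sets containing A: {44, 45, 46, 47, 48}.
Intersecting these: cl(A) = {44, 45, 46, 47, 48}.
∂A = cl(A) ∖ int(A) = {44, 45, 46, 47, 48} ∖ {44, 45, 46} = {47, 48}.


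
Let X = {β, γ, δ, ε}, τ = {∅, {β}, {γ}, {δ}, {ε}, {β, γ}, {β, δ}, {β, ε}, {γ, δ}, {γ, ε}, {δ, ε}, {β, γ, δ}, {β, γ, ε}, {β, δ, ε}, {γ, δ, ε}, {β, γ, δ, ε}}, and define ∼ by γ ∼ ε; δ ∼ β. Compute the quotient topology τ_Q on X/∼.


X/∼ = {[β=δ], [γ=ε]}; |τ_Q| = 4.

Equivalence classes: [β=δ], [γ=ε].
Quotient map π: X → X/∼ sends β ↦ [β=δ], γ ↦ [γ=ε], δ ↦ [β=δ], ε ↦ [γ=ε].
For each subset V ⊆ X/∼, compute π^{-1}(V) ⊆ X and check whether π^{-1}(V) ∈ τ. V is open in τ_Q iff π^{-1}(V) ∈ τ.
  V = {}: π^{-1}(V) = ∅ ∈ τ ✓.
  V = {[β=δ]}: π^{-1}(V) = {β, δ} ∈ τ ✓.
  V = {[γ=ε]}: π^{-1}(V) = {γ, ε} ∈ τ ✓.
  V = {[β=δ], [γ=ε]}: π^{-1}(V) = {β, γ, δ, ε} ∈ τ ✓.
Open sets in the quotient: τ_Q = {{}, {[β=δ]}, {[γ=ε]}, {[β=δ], [γ=ε]}} (4 elements).


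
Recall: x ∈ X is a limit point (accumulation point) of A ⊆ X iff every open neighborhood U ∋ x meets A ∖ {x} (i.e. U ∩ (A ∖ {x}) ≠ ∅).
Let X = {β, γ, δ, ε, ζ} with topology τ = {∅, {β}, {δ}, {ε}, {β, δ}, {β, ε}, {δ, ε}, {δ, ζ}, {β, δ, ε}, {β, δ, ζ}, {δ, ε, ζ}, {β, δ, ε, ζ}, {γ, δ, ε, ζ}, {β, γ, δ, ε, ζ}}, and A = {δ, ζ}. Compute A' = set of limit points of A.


A' = {γ, ζ}

For each x ∈ X, list the open sets U ∈ τ with x ∈ U, then check whether U ∩ (A ∖ {x}) ≠ ∅ for every such U.
  x = β: open {β} ∋ x has {β} ∩ (A ∖ {β}) = ∅, so x is NOT a limit point.
  x = γ: opens ∋ x are {γ, δ, ε, ζ}, {β, γ, δ, ε, ζ}; each meets A ∖ {γ}, so x IS a limit point.
  x = δ: open {δ} ∋ x has {δ} ∩ (A ∖ {δ}) = ∅, so x is NOT a limit point.
  x = ε: open {ε} ∋ x has {ε} ∩ (A ∖ {ε}) = ∅, so x is NOT a limit point.
  x = ζ: opens ∋ x are {δ, ζ}, {β, δ, ζ}, {δ, ε, ζ}, {β, δ, ε, ζ}, {γ, δ, ε, ζ}, {β, γ, δ, ε, ζ}; each meets A ∖ {ζ}, so x IS a limit point.
Collecting: A' = {γ, ζ}.


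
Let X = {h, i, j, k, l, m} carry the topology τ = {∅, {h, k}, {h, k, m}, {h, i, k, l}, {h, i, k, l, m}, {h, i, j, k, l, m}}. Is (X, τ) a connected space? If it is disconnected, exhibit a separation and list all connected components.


(X, τ) is connected.

Find clopen sets (U ∈ τ with X ∖ U ∈ τ):
  U = ∅, X ∖ U = {h, i, j, k, l, m} — both open, so U is clopen.
  U = {h, i, j, k, l, m}, X ∖ U = ∅ — both open, so U is clopen.
Only trivial clopens (∅ and X) exist, so (X, τ) is connected.
Compute connected components by grouping points that agree on all clopens:
  component: {h, i, j, k, l, m}


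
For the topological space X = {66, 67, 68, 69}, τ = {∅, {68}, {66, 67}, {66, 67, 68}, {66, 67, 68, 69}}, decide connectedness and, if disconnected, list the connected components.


(X, τ) is connected.

Find clopen sets (U ∈ τ with X ∖ U ∈ τ):
  U = ∅, X ∖ U = {66, 67, 68, 69} — both open, so U is clopen.
  U = {66, 67, 68, 69}, X ∖ U = ∅ — both open, so U is clopen.
Only trivial clopens (∅ and X) exist, so (X, τ) is connected.
Compute connected components by grouping points that agree on all clopens:
  component: {66, 67, 68, 69}


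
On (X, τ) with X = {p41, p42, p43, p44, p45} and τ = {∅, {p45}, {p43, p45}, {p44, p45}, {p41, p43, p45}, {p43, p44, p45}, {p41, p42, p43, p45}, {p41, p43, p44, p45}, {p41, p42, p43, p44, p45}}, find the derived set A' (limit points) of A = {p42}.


A' = ∅

For each x ∈ X, list the open sets U ∈ τ with x ∈ U, then check whether U ∩ (A ∖ {x}) ≠ ∅ for every such U.
  x = p41: open {p41, p43, p45} ∋ x has {p41, p43, p45} ∩ (A ∖ {p41}) = ∅, so x is NOT a limit point.
  x = p42: open {p41, p42, p43, p45} ∋ x has {p41, p42, p43, p45} ∩ (A ∖ {p42}) = ∅, so x is NOT a limit point.
  x = p43: open {p43, p45} ∋ x has {p43, p45} ∩ (A ∖ {p43}) = ∅, so x is NOT a limit point.
  x = p44: open {p44, p45} ∋ x has {p44, p45} ∩ (A ∖ {p44}) = ∅, so x is NOT a limit point.
  x = p45: open {p45} ∋ x has {p45} ∩ (A ∖ {p45}) = ∅, so x is NOT a limit point.
Collecting: A' = ∅.


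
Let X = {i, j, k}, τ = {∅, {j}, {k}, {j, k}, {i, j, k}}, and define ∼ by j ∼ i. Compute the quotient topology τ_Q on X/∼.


X/∼ = {[i=j], [k]}; |τ_Q| = 3.

Equivalence classes: [i=j], [k].
Quotient map π: X → X/∼ sends i ↦ [i=j], j ↦ [i=j], k ↦ [k].
For each subset V ⊆ X/∼, compute π^{-1}(V) ⊆ X and check whether π^{-1}(V) ∈ τ. V is open in τ_Q iff π^{-1}(V) ∈ τ.
  V = {}: π^{-1}(V) = ∅ ∈ τ ✓.
  V = {[i=j]}: π^{-1}(V) = {i, j} ∉ τ ✗.
  V = {[k]}: π^{-1}(V) = {k} ∈ τ ✓.
  V = {[i=j], [k]}: π^{-1}(V) = {i, j, k} ∈ τ ✓.
Open sets in the quotient: τ_Q = {{}, {[k]}, {[i=j], [k]}} (3 elements).


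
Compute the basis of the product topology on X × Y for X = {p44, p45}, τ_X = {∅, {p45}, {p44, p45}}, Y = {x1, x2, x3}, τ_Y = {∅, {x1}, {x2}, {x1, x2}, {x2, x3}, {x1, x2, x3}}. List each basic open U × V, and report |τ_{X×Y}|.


Basis B = {∅ × ∅, {p45} × {x1}, {p45} × {x2}, {p44, p45} × {x1}, {p44, p45} × {x2}, {p45} × {x1, x2}, {p45} × {x2, x3}, {p45} × {x1, x2, x3}, {p44, p45} × {x1, x2}, {p44, p45} × {x2, x3}, {p44, p45} × {x1, x2, x3}}; |τ_{X×Y}| = 18.

Enumerate products U × V with U ∈ τ_X, V ∈ τ_Y (deduplicated):
  ∅ × ∅ = {} (∅)
  {p45} × {x1} = {(p45,x1)}
  {p45} × {x2} = {(p45,x2)}
  {p44, p45} × {x1} = {(p44,x1), (p45,x1)}
  {p44, p45} × {x2} = {(p44,x2), (p45,x2)}
  {p45} × {x1, x2} = {(p45,x1), (p45,x2)}
  {p45} × {x2, x3} = {(p45,x2), (p45,x3)}
  {p45} × {x1, x2, x3} = {(p45,x1), (p45,x2), (p45,x3)}
  {p44, p45} × {x1, x2} = {(p44,x1), (p44,x2), (p45,x1), (p45,x2)}
  {p44, p45} × {x2, x3} = {(p44,x2), (p44,x3), (p45,x2), (p45,x3)}
  {p44, p45} × {x1, x2, x3} = {(p44,x1), (p44,x2), (p44,x3), (p45,x1), (p45,x2), (p45,x3)}
These 11 distinct sets form the basis B.
Close under arbitrary unions to get τ_{X×Y}; counting gives |τ_{X×Y}| = 18.


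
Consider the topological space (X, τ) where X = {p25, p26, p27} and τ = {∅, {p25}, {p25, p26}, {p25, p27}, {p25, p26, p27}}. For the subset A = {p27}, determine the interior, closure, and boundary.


int(A) = ∅, cl(A) = {p27}, ∂A = {p27}.

Closed sets in (X, τ) are complements of opens:
  closed(X, τ) = {∅, {p26}, {p27}, {p26, p27}, {p25, p26, p27}}.
int(A) = ⋃ {U ∈ τ : U ⊆ A}. Opens contained in A: ∅.
Taking the union of these: int(A) = ∅.
cl(A) = ⋂ {C closed : A ⊆ C}. Closed sets containing A: {p27}, {p26, p27}, {p25, p26, p27}.
Intersecting these: cl(A) = {p27}.
∂A = cl(A) ∖ int(A) = {p27} ∖ ∅ = {p27}.


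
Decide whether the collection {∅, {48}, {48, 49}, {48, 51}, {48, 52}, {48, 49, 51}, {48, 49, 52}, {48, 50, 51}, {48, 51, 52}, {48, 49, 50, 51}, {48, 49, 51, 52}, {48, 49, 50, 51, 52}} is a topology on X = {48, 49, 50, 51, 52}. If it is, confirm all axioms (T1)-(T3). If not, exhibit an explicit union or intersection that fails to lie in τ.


τ is NOT a topology on X.

Axiom (T1): ∅ ∈ τ? Yes; X ∈ τ? Yes.
Axiom (T2/T3): check pairwise unions and intersections of members of τ.
Counterexample for (T2): {48, 52} ∪ {48, 50, 51} = {48, 50, 51, 52} ∉ τ. Therefore τ is NOT a topology.


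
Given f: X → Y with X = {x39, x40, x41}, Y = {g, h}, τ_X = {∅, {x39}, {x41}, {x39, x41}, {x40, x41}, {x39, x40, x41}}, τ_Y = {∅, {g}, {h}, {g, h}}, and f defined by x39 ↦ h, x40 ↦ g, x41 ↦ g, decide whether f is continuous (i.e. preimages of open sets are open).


f IS continuous.

Compute f^{-1}(U) for each U ∈ τ_Y:
  U = ∅: f^{-1}(U) = ∅ ∈ τ_X ✓.
  U = {g}: f^{-1}(U) = {x40, x41} ∈ τ_X ✓.
  U = {h}: f^{-1}(U) = {x39} ∈ τ_X ✓.
  U = {g, h}: f^{-1}(U) = {x39, x40, x41} ∈ τ_X ✓.
Every preimage lies in τ_X, so f IS continuous.


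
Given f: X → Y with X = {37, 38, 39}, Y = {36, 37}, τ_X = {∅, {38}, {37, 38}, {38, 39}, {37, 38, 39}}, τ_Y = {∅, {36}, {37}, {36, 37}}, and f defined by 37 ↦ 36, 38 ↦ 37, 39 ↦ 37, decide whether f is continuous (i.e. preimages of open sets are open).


f is NOT continuous.

Compute f^{-1}(U) for each U ∈ τ_Y:
  U = ∅: f^{-1}(U) = ∅ ∈ τ_X ✓.
  U = {36}: f^{-1}(U) = {37} ∉ τ_X ✗.
  U = {37}: f^{-1}(U) = {38, 39} ∈ τ_X ✓.
  U = {36, 37}: f^{-1}(U) = {37, 38, 39} ∈ τ_X ✓.
Found U = {36} with f^{-1}(U) = {37} not in τ_X. Therefore f is NOT continuous.


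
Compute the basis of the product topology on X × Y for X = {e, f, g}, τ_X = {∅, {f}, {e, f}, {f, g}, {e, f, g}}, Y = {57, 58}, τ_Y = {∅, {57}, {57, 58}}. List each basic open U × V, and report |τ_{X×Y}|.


Basis B = {∅ × ∅, {f} × {57}, {e, f} × {57}, {f} × {57, 58}, {f, g} × {57}, {e, f, g} × {57}, {e, f} × {57, 58}, {f, g} × {57, 58}, {e, f, g} × {57, 58}}; |τ_{X×Y}| = 14.

Enumerate products U × V with U ∈ τ_X, V ∈ τ_Y (deduplicated):
  ∅ × ∅ = {} (∅)
  {f} × {57} = {(f,57)}
  {e, f} × {57} = {(e,57), (f,57)}
  {f} × {57, 58} = {(f,57), (f,58)}
  {f, g} × {57} = {(f,57), (g,57)}
  {e, f, g} × {57} = {(e,57), (f,57), (g,57)}
  {e, f} × {57, 58} = {(e,57), (e,58), (f,57), (f,58)}
  {f, g} × {57, 58} = {(f,57), (f,58), (g,57), (g,58)}
  {e, f, g} × {57, 58} = {(e,57), (e,58), (f,57), (f,58), (g,57), (g,58)}
These 9 distinct sets form the basis B.
Close under arbitrary unions to get τ_{X×Y}; counting gives |τ_{X×Y}| = 14.


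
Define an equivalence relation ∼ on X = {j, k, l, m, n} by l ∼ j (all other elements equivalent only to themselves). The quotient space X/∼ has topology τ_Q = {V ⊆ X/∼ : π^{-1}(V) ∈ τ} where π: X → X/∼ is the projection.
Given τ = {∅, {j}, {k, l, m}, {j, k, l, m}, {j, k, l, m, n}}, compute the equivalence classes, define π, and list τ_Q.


X/∼ = {[j=l], [k], [m], [n]}; |τ_Q| = 3.

Equivalence classes: [j=l], [k], [m], [n].
Quotient map π: X → X/∼ sends j ↦ [j=l], k ↦ [k], l ↦ [j=l], m ↦ [m], n ↦ [n].
For each subset V ⊆ X/∼, compute π^{-1}(V) ⊆ X and check whether π^{-1}(V) ∈ τ. V is open in τ_Q iff π^{-1}(V) ∈ τ.
  V = {}: π^{-1}(V) = ∅ ∈ τ ✓.
  V = {[j=l]}: π^{-1}(V) = {j, l} ∉ τ ✗.
  V = {[k]}: π^{-1}(V) = {k} ∉ τ ✗.
  V = {[j=l], [k]}: π^{-1}(V) = {j, k, l} ∉ τ ✗.
  V = {[m]}: π^{-1}(V) = {m} ∉ τ ✗.
  V = {[j=l], [m]}: π^{-1}(V) = {j, l, m} ∉ τ ✗.
  V = {[k], [m]}: π^{-1}(V) = {k, m} ∉ τ ✗.
  V = {[j=l], [k], [m]}: π^{-1}(V) = {j, k, l, m} ∈ τ ✓.
  V = {[n]}: π^{-1}(V) = {n} ∉ τ ✗.
  V = {[j=l], [n]}: π^{-1}(V) = {j, l, n} ∉ τ ✗.
  V = {[k], [n]}: π^{-1}(V) = {k, n} ∉ τ ✗.
  V = {[j=l], [k], [n]}: π^{-1}(V) = {j, k, l, n} ∉ τ ✗.
  V = {[m], [n]}: π^{-1}(V) = {m, n} ∉ τ ✗.
  V = {[j=l], [m], [n]}: π^{-1}(V) = {j, l, m, n} ∉ τ ✗.
  V = {[k], [m], [n]}: π^{-1}(V) = {k, m, n} ∉ τ ✗.
  V = {[j=l], [k], [m], [n]}: π^{-1}(V) = {j, k, l, m, n} ∈ τ ✓.
Open sets in the quotient: τ_Q = {{}, {[j=l], [k], [m]}, {[j=l], [k], [m], [n]}} (3 elements).


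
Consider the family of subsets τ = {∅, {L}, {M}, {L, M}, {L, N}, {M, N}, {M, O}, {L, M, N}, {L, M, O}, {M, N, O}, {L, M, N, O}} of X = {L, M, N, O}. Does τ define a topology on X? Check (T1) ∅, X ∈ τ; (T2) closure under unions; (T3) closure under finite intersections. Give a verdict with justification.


τ is NOT a topology on X.

Axiom (T1): ∅ ∈ τ? Yes; X ∈ τ? Yes.
Axiom (T2/T3): check pairwise unions and intersections of members of τ.
Counterexample for (T3): {L, N} ∩ {M, N} = {N} ∉ τ. Therefore τ is NOT a topology.


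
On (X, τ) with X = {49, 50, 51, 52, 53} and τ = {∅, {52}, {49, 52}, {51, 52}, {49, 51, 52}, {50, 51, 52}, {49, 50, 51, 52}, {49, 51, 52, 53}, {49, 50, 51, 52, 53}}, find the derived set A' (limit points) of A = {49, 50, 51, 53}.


A' = {50, 53}

For each x ∈ X, list the open sets U ∈ τ with x ∈ U, then check whether U ∩ (A ∖ {x}) ≠ ∅ for every such U.
  x = 49: open {49, 52} ∋ x has {49, 52} ∩ (A ∖ {49}) = ∅, so x is NOT a limit point.
  x = 50: opens ∋ x are {50, 51, 52}, {49, 50, 51, 52}, {49, 50, 51, 52, 53}; each meets A ∖ {50}, so x IS a limit point.
  x = 51: open {51, 52} ∋ x has {51, 52} ∩ (A ∖ {51}) = ∅, so x is NOT a limit point.
  x = 52: open {52} ∋ x has {52} ∩ (A ∖ {52}) = ∅, so x is NOT a limit point.
  x = 53: opens ∋ x are {49, 51, 52, 53}, {49, 50, 51, 52, 53}; each meets A ∖ {53}, so x IS a limit point.
Collecting: A' = {50, 53}.


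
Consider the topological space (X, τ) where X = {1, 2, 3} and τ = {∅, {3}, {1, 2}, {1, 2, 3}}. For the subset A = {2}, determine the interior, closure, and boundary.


int(A) = ∅, cl(A) = {1, 2}, ∂A = {1, 2}.

Closed sets in (X, τ) are complements of opens:
  closed(X, τ) = {∅, {3}, {1, 2}, {1, 2, 3}}.
int(A) = ⋃ {U ∈ τ : U ⊆ A}. Opens contained in A: ∅.
Taking the union of these: int(A) = ∅.
cl(A) = ⋂ {C closed : A ⊆ C}. Closed sets containing A: {1, 2}, {1, 2, 3}.
Intersecting these: cl(A) = {1, 2}.
∂A = cl(A) ∖ int(A) = {1, 2} ∖ ∅ = {1, 2}.


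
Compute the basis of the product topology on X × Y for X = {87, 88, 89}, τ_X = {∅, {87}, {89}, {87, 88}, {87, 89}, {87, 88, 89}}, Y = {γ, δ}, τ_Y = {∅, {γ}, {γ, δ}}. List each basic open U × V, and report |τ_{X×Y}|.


Basis B = {∅ × ∅, {87} × {γ}, {89} × {γ}, {87} × {γ, δ}, {87, 88} × {γ}, {87, 89} × {γ}, {89} × {γ, δ}, {87, 88, 89} × {γ}, {87, 88} × {γ, δ}, {87, 89} × {γ, δ}, {87, 88, 89} × {γ, δ}}; |τ_{X×Y}| = 18.

Enumerate products U × V with U ∈ τ_X, V ∈ τ_Y (deduplicated):
  ∅ × ∅ = {} (∅)
  {87} × {γ} = {(87,γ)}
  {89} × {γ} = {(89,γ)}
  {87} × {γ, δ} = {(87,γ), (87,δ)}
  {87, 88} × {γ} = {(87,γ), (88,γ)}
  {87, 89} × {γ} = {(87,γ), (89,γ)}
  {89} × {γ, δ} = {(89,γ), (89,δ)}
  {87, 88, 89} × {γ} = {(87,γ), (88,γ), (89,γ)}
  {87, 88} × {γ, δ} = {(87,γ), (87,δ), (88,γ), (88,δ)}
  {87, 89} × {γ, δ} = {(87,γ), (87,δ), (89,γ), (89,δ)}
  {87, 88, 89} × {γ, δ} = {(87,γ), (87,δ), (88,γ), (88,δ), (89,γ), (89,δ)}
These 11 distinct sets form the basis B.
Close under arbitrary unions to get τ_{X×Y}; counting gives |τ_{X×Y}| = 18.


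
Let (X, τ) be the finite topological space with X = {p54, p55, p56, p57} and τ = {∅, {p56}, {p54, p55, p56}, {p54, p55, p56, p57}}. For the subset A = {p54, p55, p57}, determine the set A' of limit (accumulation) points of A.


A' = {p54, p55, p57}

For each x ∈ X, list the open sets U ∈ τ with x ∈ U, then check whether U ∩ (A ∖ {x}) ≠ ∅ for every such U.
  x = p54: opens ∋ x are {p54, p55, p56}, {p54, p55, p56, p57}; each meets A ∖ {p54}, so x IS a limit point.
  x = p55: opens ∋ x are {p54, p55, p56}, {p54, p55, p56, p57}; each meets A ∖ {p55}, so x IS a limit point.
  x = p56: open {p56} ∋ x has {p56} ∩ (A ∖ {p56}) = ∅, so x is NOT a limit point.
  x = p57: opens ∋ x are {p54, p55, p56, p57}; each meets A ∖ {p57}, so x IS a limit point.
Collecting: A' = {p54, p55, p57}.


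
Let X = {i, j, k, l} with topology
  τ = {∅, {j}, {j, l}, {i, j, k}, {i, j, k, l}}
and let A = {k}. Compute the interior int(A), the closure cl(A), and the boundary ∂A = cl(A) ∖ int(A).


int(A) = ∅, cl(A) = {i, k}, ∂A = {i, k}.

Closed sets in (X, τ) are complements of opens:
  closed(X, τ) = {∅, {l}, {i, k}, {i, k, l}, {i, j, k, l}}.
int(A) = ⋃ {U ∈ τ : U ⊆ A}. Opens contained in A: ∅.
Taking the union of these: int(A) = ∅.
cl(A) = ⋂ {C closed : A ⊆ C}. Closed sets containing A: {i, k}, {i, k, l}, {i, j, k, l}.
Intersecting these: cl(A) = {i, k}.
∂A = cl(A) ∖ int(A) = {i, k} ∖ ∅ = {i, k}.


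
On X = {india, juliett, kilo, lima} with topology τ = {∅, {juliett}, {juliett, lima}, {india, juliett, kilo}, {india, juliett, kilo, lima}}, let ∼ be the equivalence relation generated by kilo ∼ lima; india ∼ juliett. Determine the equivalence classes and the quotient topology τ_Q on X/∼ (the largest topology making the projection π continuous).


X/∼ = {[india=juliett], [kilo=lima]}; |τ_Q| = 2.

Equivalence classes: [india=juliett], [kilo=lima].
Quotient map π: X → X/∼ sends india ↦ [india=juliett], juliett ↦ [india=juliett], kilo ↦ [kilo=lima], lima ↦ [kilo=lima].
For each subset V ⊆ X/∼, compute π^{-1}(V) ⊆ X and check whether π^{-1}(V) ∈ τ. V is open in τ_Q iff π^{-1}(V) ∈ τ.
  V = {}: π^{-1}(V) = ∅ ∈ τ ✓.
  V = {[india=juliett]}: π^{-1}(V) = {india, juliett} ∉ τ ✗.
  V = {[kilo=lima]}: π^{-1}(V) = {kilo, lima} ∉ τ ✗.
  V = {[india=juliett], [kilo=lima]}: π^{-1}(V) = {india, juliett, kilo, lima} ∈ τ ✓.
Open sets in the quotient: τ_Q = {{}, {[india=juliett], [kilo=lima]}} (2 elements).


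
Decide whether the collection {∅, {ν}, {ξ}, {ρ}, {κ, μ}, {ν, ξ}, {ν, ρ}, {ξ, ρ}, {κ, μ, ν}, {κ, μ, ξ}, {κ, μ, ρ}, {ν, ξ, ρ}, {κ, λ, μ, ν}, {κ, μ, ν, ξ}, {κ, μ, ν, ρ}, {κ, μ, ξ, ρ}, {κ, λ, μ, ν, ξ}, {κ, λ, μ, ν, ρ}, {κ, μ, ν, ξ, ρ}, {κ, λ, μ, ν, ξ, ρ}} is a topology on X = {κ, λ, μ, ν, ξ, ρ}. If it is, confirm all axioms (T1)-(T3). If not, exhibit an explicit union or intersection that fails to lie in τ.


τ IS a topology on X.

Axiom (T1): ∅ ∈ τ? Yes; X ∈ τ? Yes.
Axiom (T2/T3): check pairwise unions and intersections of members of τ.
All pairwise intersections and unions checked — each lies in τ. Therefore τ satisfies (T1), (T2), (T3): it IS a topology on X.


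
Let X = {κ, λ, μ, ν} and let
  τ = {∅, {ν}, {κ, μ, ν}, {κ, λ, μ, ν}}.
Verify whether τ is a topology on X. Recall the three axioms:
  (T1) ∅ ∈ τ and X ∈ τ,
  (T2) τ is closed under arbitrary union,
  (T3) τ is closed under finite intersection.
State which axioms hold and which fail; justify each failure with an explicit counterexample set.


τ IS a topology on X.

Axiom (T1): ∅ ∈ τ? Yes; X ∈ τ? Yes.
Axiom (T2/T3): check pairwise unions and intersections of members of τ.
All pairwise intersections and unions checked — each lies in τ. Therefore τ satisfies (T1), (T2), (T3): it IS a topology on X.


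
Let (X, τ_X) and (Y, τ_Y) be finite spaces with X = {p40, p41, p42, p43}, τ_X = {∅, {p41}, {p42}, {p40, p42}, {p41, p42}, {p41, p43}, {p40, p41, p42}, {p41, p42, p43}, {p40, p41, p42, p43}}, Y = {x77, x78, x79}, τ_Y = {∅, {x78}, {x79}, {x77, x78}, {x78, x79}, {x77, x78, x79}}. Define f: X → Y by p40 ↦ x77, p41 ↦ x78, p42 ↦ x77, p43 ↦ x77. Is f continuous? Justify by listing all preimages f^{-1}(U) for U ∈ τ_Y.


f IS continuous.

Compute f^{-1}(U) for each U ∈ τ_Y:
  U = ∅: f^{-1}(U) = ∅ ∈ τ_X ✓.
  U = {x78}: f^{-1}(U) = {p41} ∈ τ_X ✓.
  U = {x79}: f^{-1}(U) = ∅ ∈ τ_X ✓.
  U = {x77, x78}: f^{-1}(U) = {p40, p41, p42, p43} ∈ τ_X ✓.
  U = {x78, x79}: f^{-1}(U) = {p41} ∈ τ_X ✓.
  U = {x77, x78, x79}: f^{-1}(U) = {p40, p41, p42, p43} ∈ τ_X ✓.
Every preimage lies in τ_X, so f IS continuous.


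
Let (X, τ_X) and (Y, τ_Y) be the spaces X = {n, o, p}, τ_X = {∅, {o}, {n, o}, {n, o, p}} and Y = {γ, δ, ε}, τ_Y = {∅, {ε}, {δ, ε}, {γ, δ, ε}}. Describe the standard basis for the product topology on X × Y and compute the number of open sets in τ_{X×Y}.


Basis B = {∅ × ∅, {o} × {ε}, {n, o} × {ε}, {o} × {δ, ε}, {n, o, p} × {ε}, {o} × {γ, δ, ε}, {n, o} × {δ, ε}, {n, o} × {γ, δ, ε}, {n, o, p} × {δ, ε}, {n, o, p} × {γ, δ, ε}}; |τ_{X×Y}| = 20.

Enumerate products U × V with U ∈ τ_X, V ∈ τ_Y (deduplicated):
  ∅ × ∅ = {} (∅)
  {o} × {ε} = {(o,ε)}
  {n, o} × {ε} = {(n,ε), (o,ε)}
  {o} × {δ, ε} = {(o,δ), (o,ε)}
  {n, o, p} × {ε} = {(n,ε), (o,ε), (p,ε)}
  {o} × {γ, δ, ε} = {(o,γ), (o,δ), (o,ε)}
  {n, o} × {δ, ε} = {(n,δ), (n,ε), (o,δ), (o,ε)}
  {n, o} × {γ, δ, ε} = {(n,γ), (n,δ), (n,ε), (o,γ), (o,δ), (o,ε)}
  {n, o, p} × {δ, ε} = {(n,δ), (n,ε), (o,δ), (o,ε), (p,δ), (p,ε)}
  {n, o, p} × {γ, δ, ε} = {(n,γ), (n,δ), (n,ε), (o,γ), (o,δ), (o,ε), (p,γ), (p,δ), (p,ε)}
These 10 distinct sets form the basis B.
Close under arbitrary unions to get τ_{X×Y}; counting gives |τ_{X×Y}| = 20.


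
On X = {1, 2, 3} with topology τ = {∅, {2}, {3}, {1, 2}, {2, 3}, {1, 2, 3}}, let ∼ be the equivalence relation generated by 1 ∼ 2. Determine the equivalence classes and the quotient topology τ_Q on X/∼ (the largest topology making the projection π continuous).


X/∼ = {[1=2], [3]}; |τ_Q| = 4.

Equivalence classes: [1=2], [3].
Quotient map π: X → X/∼ sends 1 ↦ [1=2], 2 ↦ [1=2], 3 ↦ [3].
For each subset V ⊆ X/∼, compute π^{-1}(V) ⊆ X and check whether π^{-1}(V) ∈ τ. V is open in τ_Q iff π^{-1}(V) ∈ τ.
  V = {}: π^{-1}(V) = ∅ ∈ τ ✓.
  V = {[1=2]}: π^{-1}(V) = {1, 2} ∈ τ ✓.
  V = {[3]}: π^{-1}(V) = {3} ∈ τ ✓.
  V = {[1=2], [3]}: π^{-1}(V) = {1, 2, 3} ∈ τ ✓.
Open sets in the quotient: τ_Q = {{}, {[1=2]}, {[3]}, {[1=2], [3]}} (4 elements).


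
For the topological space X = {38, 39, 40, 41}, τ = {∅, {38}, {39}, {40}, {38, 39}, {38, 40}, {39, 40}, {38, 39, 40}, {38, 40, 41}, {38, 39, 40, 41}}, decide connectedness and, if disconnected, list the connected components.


(X, τ) is disconnected; components = [{39}, {38, 40, 41}].

Find clopen sets (U ∈ τ with X ∖ U ∈ τ):
  U = ∅, X ∖ U = {38, 39, 40, 41} — both open, so U is clopen.
  U = {39}, X ∖ U = {38, 40, 41} — both open, so U is clopen.
  U = {38, 40, 41}, X ∖ U = {39} — both open, so U is clopen.
  U = {38, 39, 40, 41}, X ∖ U = ∅ — both open, so U is clopen.
Nontrivial clopen(s) exist: e.g. {39}. So (X, τ) is disconnected.
Compute connected components by grouping points that agree on all clopens:
  component: {39}
  component: {38, 40, 41}


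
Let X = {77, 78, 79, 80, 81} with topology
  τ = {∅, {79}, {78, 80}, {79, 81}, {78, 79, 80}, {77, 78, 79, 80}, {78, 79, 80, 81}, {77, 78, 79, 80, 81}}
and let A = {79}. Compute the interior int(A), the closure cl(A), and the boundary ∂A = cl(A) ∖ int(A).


int(A) = {79}, cl(A) = {77, 79, 81}, ∂A = {77, 81}.

Closed sets in (X, τ) are complements of opens:
  closed(X, τ) = {∅, {77}, {81}, {77, 81}, {77, 78, 80}, {77, 79, 81}, {77, 78, 80, 81}, {77, 78, 79, 80, 81}}.
int(A) = ⋃ {U ∈ τ : U ⊆ A}. Opens contained in A: ∅, {79}.
Taking the union of these: int(A) = {79}.
cl(A) = ⋂ {C closed : A ⊆ C}. Closed sets containing A: {77, 79, 81}, {77, 78, 79, 80, 81}.
Intersecting these: cl(A) = {77, 79, 81}.
∂A = cl(A) ∖ int(A) = {77, 79, 81} ∖ {79} = {77, 81}.


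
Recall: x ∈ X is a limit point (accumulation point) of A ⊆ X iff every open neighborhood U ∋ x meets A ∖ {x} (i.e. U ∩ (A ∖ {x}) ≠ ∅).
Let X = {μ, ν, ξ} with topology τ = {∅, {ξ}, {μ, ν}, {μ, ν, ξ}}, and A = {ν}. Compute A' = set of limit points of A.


A' = {μ}

For each x ∈ X, list the open sets U ∈ τ with x ∈ U, then check whether U ∩ (A ∖ {x}) ≠ ∅ for every such U.
  x = μ: opens ∋ x are {μ, ν}, {μ, ν, ξ}; each meets A ∖ {μ}, so x IS a limit point.
  x = ν: open {μ, ν} ∋ x has {μ, ν} ∩ (A ∖ {ν}) = ∅, so x is NOT a limit point.
  x = ξ: open {ξ} ∋ x has {ξ} ∩ (A ∖ {ξ}) = ∅, so x is NOT a limit point.
Collecting: A' = {μ}.


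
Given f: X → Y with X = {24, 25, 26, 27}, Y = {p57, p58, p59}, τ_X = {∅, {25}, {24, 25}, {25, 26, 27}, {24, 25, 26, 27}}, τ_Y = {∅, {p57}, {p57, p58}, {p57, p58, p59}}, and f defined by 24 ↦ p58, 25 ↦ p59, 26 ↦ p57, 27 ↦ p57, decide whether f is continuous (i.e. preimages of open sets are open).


f is NOT continuous.

Compute f^{-1}(U) for each U ∈ τ_Y:
  U = ∅: f^{-1}(U) = ∅ ∈ τ_X ✓.
  U = {p57}: f^{-1}(U) = {26, 27} ∉ τ_X ✗.
  U = {p57, p58}: f^{-1}(U) = {24, 26, 27} ∉ τ_X ✗.
  U = {p57, p58, p59}: f^{-1}(U) = {24, 25, 26, 27} ∈ τ_X ✓.
Found U = {p57} with f^{-1}(U) = {26, 27} not in τ_X. Therefore f is NOT continuous.


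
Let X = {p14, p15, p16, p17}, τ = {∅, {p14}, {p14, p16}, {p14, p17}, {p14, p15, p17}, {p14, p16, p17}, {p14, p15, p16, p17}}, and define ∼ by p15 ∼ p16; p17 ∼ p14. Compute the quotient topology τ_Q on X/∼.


X/∼ = {[p14=p17], [p15=p16]}; |τ_Q| = 3.

Equivalence classes: [p14=p17], [p15=p16].
Quotient map π: X → X/∼ sends p14 ↦ [p14=p17], p15 ↦ [p15=p16], p16 ↦ [p15=p16], p17 ↦ [p14=p17].
For each subset V ⊆ X/∼, compute π^{-1}(V) ⊆ X and check whether π^{-1}(V) ∈ τ. V is open in τ_Q iff π^{-1}(V) ∈ τ.
  V = {}: π^{-1}(V) = ∅ ∈ τ ✓.
  V = {[p14=p17]}: π^{-1}(V) = {p14, p17} ∈ τ ✓.
  V = {[p15=p16]}: π^{-1}(V) = {p15, p16} ∉ τ ✗.
  V = {[p14=p17], [p15=p16]}: π^{-1}(V) = {p14, p15, p16, p17} ∈ τ ✓.
Open sets in the quotient: τ_Q = {{}, {[p14=p17]}, {[p14=p17], [p15=p16]}} (3 elements).


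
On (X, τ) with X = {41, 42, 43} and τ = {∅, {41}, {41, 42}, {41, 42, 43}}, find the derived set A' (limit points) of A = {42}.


A' = {43}

For each x ∈ X, list the open sets U ∈ τ with x ∈ U, then check whether U ∩ (A ∖ {x}) ≠ ∅ for every such U.
  x = 41: open {41} ∋ x has {41} ∩ (A ∖ {41}) = ∅, so x is NOT a limit point.
  x = 42: open {41, 42} ∋ x has {41, 42} ∩ (A ∖ {42}) = ∅, so x is NOT a limit point.
  x = 43: opens ∋ x are {41, 42, 43}; each meets A ∖ {43}, so x IS a limit point.
Collecting: A' = {43}.


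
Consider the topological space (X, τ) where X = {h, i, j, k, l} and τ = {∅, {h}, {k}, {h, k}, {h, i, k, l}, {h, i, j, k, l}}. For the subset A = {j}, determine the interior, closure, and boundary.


int(A) = ∅, cl(A) = {j}, ∂A = {j}.

Closed sets in (X, τ) are complements of opens:
  closed(X, τ) = {∅, {j}, {i, j, l}, {h, i, j, l}, {i, j, k, l}, {h, i, j, k, l}}.
int(A) = ⋃ {U ∈ τ : U ⊆ A}. Opens contained in A: ∅.
Taking the union of these: int(A) = ∅.
cl(A) = ⋂ {C closed : A ⊆ C}. Closed sets containing A: {j}, {i, j, l}, {h, i, j, l}, {i, j, k, l}, {h, i, j, k, l}.
Intersecting these: cl(A) = {j}.
∂A = cl(A) ∖ int(A) = {j} ∖ ∅ = {j}.


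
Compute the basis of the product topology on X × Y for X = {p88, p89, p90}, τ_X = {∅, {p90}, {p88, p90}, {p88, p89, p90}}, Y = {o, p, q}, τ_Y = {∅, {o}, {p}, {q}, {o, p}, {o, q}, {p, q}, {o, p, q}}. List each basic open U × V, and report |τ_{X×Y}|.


Basis B = {∅ × ∅, {p90} × {o}, {p90} × {p}, {p90} × {q}, {p88, p90} × {o}, {p88, p90} × {p}, {p88, p90} × {q}, {p90} × {o, p}, {p90} × {o, q}, {p90} × {p, q}, {p88, p89, p90} × {o}, {p88, p89, p90} × {p}, {p88, p89, p90} × {q}, {p90} × {o, p, q}, {p88, p90} × {o, p}, {p88, p90} × {o, q}, {p88, p90} × {p, q}, {p88, p90} × {o, p, q}, {p88, p89, p90} × {o, p}, {p88, p89, p90} × {o, q}, {p88, p89, p90} × {p, q}, {p88, p89, p90} × {o, p, q}}; |τ_{X×Y}| = 64.

Enumerate products U × V with U ∈ τ_X, V ∈ τ_Y (deduplicated):
  ∅ × ∅ = {} (∅)
  {p90} × {o} = {(p90,o)}
  {p90} × {p} = {(p90,p)}
  {p90} × {q} = {(p90,q)}
  {p88, p90} × {o} = {(p88,o), (p90,o)}
  {p88, p90} × {p} = {(p88,p), (p90,p)}
  {p88, p90} × {q} = {(p88,q), (p90,q)}
  {p90} × {o, p} = {(p90,o), (p90,p)}
  {p90} × {o, q} = {(p90,o), (p90,q)}
  {p90} × {p, q} = {(p90,p), (p90,q)}
  {p88, p89, p90} × {o} = {(p88,o), (p89,o), (p90,o)}
  {p88, p89, p90} × {p} = {(p88,p), (p89,p), (p90,p)}
  {p88, p89, p90} × {q} = {(p88,q), (p89,q), (p90,q)}
  {p90} × {o, p, q} = {(p90,o), (p90,p), (p90,q)}
  {p88, p90} × {o, p} = {(p88,o), (p88,p), (p90,o), (p90,p)}
  {p88, p90} × {o, q} = {(p88,o), (p88,q), (p90,o), (p90,q)}
  {p88, p90} × {p, q} = {(p88,p), (p88,q), (p90,p), (p90,q)}
  {p88, p90} × {o, p, q} = {(p88,o), (p88,p), (p88,q), (p90,o), (p90,p), (p90,q)}
  {p88, p89, p90} × {o, p} = {(p88,o), (p88,p), (p89,o), (p89,p), (p90,o), (p90,p)}
  {p88, p89, p90} × {o, q} = {(p88,o), (p88,q), (p89,o), (p89,q), (p90,o), (p90,q)}
  {p88, p89, p90} × {p, q} = {(p88,p), (p88,q), (p89,p), (p89,q), (p90,p), (p90,q)}
  {p88, p89, p90} × {o, p, q} = {(p88,o), (p88,p), (p88,q), (p89,o), (p89,p), (p89,q), (p90,o), (p90,p), (p90,q)}
These 22 distinct sets form the basis B.
Close under arbitrary unions to get τ_{X×Y}; counting gives |τ_{X×Y}| = 64.


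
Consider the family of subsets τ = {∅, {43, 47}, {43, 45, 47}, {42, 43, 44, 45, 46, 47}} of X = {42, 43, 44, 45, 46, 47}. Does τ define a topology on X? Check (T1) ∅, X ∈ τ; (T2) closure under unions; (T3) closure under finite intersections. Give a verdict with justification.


τ IS a topology on X.

Axiom (T1): ∅ ∈ τ? Yes; X ∈ τ? Yes.
Axiom (T2/T3): check pairwise unions and intersections of members of τ.
All pairwise intersections and unions checked — each lies in τ. Therefore τ satisfies (T1), (T2), (T3): it IS a topology on X.


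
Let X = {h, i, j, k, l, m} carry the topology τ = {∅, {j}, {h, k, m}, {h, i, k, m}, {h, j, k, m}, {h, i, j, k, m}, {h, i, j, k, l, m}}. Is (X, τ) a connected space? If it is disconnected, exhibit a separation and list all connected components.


(X, τ) is connected.

Find clopen sets (U ∈ τ with X ∖ U ∈ τ):
  U = ∅, X ∖ U = {h, i, j, k, l, m} — both open, so U is clopen.
  U = {h, i, j, k, l, m}, X ∖ U = ∅ — both open, so U is clopen.
Only trivial clopens (∅ and X) exist, so (X, τ) is connected.
Compute connected components by grouping points that agree on all clopens:
  component: {h, i, j, k, l, m}


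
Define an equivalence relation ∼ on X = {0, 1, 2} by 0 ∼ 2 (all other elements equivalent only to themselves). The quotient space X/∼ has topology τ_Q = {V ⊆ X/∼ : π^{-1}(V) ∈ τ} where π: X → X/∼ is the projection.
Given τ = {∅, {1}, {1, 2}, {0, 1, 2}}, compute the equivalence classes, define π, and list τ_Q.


X/∼ = {[0=2], [1]}; |τ_Q| = 3.

Equivalence classes: [0=2], [1].
Quotient map π: X → X/∼ sends 0 ↦ [0=2], 1 ↦ [1], 2 ↦ [0=2].
For each subset V ⊆ X/∼, compute π^{-1}(V) ⊆ X and check whether π^{-1}(V) ∈ τ. V is open in τ_Q iff π^{-1}(V) ∈ τ.
  V = {}: π^{-1}(V) = ∅ ∈ τ ✓.
  V = {[0=2]}: π^{-1}(V) = {0, 2} ∉ τ ✗.
  V = {[1]}: π^{-1}(V) = {1} ∈ τ ✓.
  V = {[0=2], [1]}: π^{-1}(V) = {0, 1, 2} ∈ τ ✓.
Open sets in the quotient: τ_Q = {{}, {[1]}, {[0=2], [1]}} (3 elements).
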